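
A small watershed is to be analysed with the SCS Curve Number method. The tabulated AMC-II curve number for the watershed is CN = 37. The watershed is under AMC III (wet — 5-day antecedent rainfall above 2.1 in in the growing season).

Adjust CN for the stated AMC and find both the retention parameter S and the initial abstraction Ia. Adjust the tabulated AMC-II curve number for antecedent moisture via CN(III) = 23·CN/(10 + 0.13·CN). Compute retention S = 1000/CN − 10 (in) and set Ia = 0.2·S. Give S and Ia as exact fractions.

Wet (AMC III): CN(III) = 23·37/(10 + 0.13·37) = 851/(1481/100) = 85100/1481 ≈ 57.461
S = 1000/(85100/1481) − 10 = 6300/851 in ≈ 7.403 in
Initial abstraction Ia = S/5 = (6300/851)/5 = 1260/851 ≈ 1.481 in

S = 6300/851 in ≈ 7.403 in; Ia = 1260/851 in ≈ 1.481 in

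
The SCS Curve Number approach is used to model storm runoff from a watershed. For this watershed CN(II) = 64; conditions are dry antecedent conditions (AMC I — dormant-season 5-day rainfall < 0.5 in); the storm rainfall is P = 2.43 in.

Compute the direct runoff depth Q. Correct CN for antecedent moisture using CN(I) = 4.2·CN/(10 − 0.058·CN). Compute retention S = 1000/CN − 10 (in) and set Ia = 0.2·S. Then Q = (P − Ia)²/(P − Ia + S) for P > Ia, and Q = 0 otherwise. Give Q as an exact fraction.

Adjust CN=64 to AMC I: 4.2·64/(10 − 0.058·64) → (1344/5) ÷ (786/125) = 5600/131 ≈ 42.748
S = 1000/(5600/131) − 10 = 375/28 in ≈ 13.393 in
Ia = 0.2S: 0.2·13.393 = 2.679 in (exactly 75/28)
P = 2.430 ≤ Ia = 2.679 in: entire storm abstracted, Q = 0.

Q = 0 in ≈ 0.000 in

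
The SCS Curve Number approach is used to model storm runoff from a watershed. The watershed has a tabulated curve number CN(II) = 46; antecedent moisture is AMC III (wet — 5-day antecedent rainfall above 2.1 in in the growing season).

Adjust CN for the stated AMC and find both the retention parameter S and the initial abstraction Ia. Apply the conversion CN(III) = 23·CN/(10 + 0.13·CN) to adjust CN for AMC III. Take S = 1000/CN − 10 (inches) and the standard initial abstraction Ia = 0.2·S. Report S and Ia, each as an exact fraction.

S = 2700/529 in ≈ 5.104 in; Ia = 540/529 in ≈ 1.021 in

Wet (AMC III): CN(III) = 23·46/(10 + 0.13·46) = 1058/(799/50) = 52900/799 ≈ 66.208
Max retention: S = 1000/(52900/799) − 10 = 2700/529 in (≈ 5.104 in)
Ia = 0.2S: 0.2·5.104 = 1.021 in (exactly 540/529)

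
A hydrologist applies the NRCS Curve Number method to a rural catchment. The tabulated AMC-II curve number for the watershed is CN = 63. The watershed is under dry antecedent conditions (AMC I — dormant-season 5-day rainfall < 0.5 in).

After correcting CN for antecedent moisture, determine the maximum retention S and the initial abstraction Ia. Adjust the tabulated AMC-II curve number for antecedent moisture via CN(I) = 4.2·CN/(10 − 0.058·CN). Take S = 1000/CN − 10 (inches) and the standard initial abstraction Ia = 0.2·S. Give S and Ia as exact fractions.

CN(I) from CN(II)=63: (4.2·63)/(10 − 0.058·63) = 132300/3173 ≈ 41.696
Max retention: S = 1000/(132300/3173) − 10 = 18500/1323 in (≈ 13.983 in)
Ia = 0.2S: 0.2·13.983 = 2.797 in (exactly 3700/1323)

S = 18500/1323 in ≈ 13.983 in; Ia = 3700/1323 in ≈ 2.797 in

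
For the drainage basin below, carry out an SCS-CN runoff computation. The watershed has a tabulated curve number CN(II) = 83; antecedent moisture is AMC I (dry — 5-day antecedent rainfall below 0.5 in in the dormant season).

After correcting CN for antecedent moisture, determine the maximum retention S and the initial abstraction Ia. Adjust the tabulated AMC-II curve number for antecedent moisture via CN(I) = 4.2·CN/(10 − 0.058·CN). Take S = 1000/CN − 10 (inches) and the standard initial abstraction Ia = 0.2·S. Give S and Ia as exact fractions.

S = 8500/1743 in ≈ 4.877 in; Ia = 1700/1743 in ≈ 0.975 in

CN(I) from CN(II)=83: (4.2·83)/(10 − 0.058·83) = 174300/2593 ≈ 67.219
S = 1000/(174300/2593) − 10 = 8500/1743 in ≈ 4.877 in
Ia = 0.2·(8500/1743) = 1700/1743 in ≈ 0.975 in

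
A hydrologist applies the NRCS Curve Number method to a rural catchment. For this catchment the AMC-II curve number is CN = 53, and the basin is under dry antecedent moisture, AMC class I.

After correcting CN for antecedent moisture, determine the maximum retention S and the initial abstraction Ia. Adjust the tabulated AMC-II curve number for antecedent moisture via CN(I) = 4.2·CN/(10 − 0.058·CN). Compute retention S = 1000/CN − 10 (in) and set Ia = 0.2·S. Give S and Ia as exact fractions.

Dry (AMC I): CN(I) = 4.2·53/(10 − 0.058·53) = (1113/5)/(3463/500) = 111300/3463 ≈ 32.140
Retention S: 1000/CN − 10 with CN=32.140 → S = 23500/1113 ≈ 21.114 in
Initial abstraction Ia = S/5 = (23500/1113)/5 = 4700/1113 ≈ 4.223 in

S = 23500/1113 in ≈ 21.114 in; Ia = 4700/1113 in ≈ 4.223 in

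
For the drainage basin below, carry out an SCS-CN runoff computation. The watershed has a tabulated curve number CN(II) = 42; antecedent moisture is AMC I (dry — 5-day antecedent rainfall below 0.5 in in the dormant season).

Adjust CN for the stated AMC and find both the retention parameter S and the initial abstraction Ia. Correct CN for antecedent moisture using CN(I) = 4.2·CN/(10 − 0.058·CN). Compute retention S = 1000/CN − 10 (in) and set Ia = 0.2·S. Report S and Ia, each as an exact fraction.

Dry (AMC I): CN(I) = 4.2·42/(10 − 0.058·42) = (882/5)/(1891/250) = 44100/1891 ≈ 23.321
Retention S: 1000/CN − 10 with CN=23.321 → S = 14500/441 ≈ 32.880 in
Ia = 0.2·(14500/441) = 2900/441 in ≈ 6.576 in

S = 14500/441 in ≈ 32.880 in; Ia = 2900/441 in ≈ 6.576 in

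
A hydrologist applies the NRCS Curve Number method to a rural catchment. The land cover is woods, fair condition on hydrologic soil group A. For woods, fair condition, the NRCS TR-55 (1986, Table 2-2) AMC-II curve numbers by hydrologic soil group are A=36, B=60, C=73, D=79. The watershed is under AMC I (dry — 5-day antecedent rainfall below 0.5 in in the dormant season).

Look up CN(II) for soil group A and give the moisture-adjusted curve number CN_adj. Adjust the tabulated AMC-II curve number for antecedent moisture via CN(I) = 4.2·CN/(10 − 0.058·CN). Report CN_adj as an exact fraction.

CN_adj = 18900/989 ≈ 19.110

NRCS table: woods, fair condition, soil group A → CN(II) = 36
Adjust CN=36 to AMC I: 4.2·36/(10 − 0.058·36) → (756/5) ÷ (989/125) = 18900/989 ≈ 19.110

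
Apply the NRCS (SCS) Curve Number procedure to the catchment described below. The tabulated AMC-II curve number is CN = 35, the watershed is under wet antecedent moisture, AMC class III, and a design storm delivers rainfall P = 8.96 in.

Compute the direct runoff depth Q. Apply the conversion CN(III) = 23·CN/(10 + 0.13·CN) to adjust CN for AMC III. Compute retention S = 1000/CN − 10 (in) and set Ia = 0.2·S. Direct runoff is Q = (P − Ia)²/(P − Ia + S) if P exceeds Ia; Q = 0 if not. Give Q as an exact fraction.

Q = 54626881/15612975 in ≈ 3.499 in

Wet (AMC III): CN(III) = 23·35/(10 + 0.13·35) = 805/(291/20) = 16100/291 ≈ 55.326
Max retention: S = 1000/(16100/291) − 10 = 1300/161 in (≈ 8.075 in)
Ia = 0.2·(1300/161) = 260/161 in ≈ 1.615 in
Excess rainfall: 8.960 − 1.615 = 7.345 in; P > Ia so Q > 0
Runoff Q = (P−Ia)²/(P−Ia+S) = (7.345)²/(7.345+8.075) = 54626881/15612975 ≈ 3.499 in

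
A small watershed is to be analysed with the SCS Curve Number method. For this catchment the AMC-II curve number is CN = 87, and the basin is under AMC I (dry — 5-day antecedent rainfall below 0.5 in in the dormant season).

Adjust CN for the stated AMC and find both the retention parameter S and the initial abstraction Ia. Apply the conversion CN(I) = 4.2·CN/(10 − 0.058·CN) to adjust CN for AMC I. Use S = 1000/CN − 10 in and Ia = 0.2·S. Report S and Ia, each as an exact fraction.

CN(I) from CN(II)=87: (4.2·87)/(10 − 0.058·87) = 182700/2477 ≈ 73.759
Retention S: 1000/CN − 10 with CN=73.759 → S = 6500/1827 ≈ 3.558 in
Ia = 0.2S: 0.2·3.558 = 0.712 in (exactly 1300/1827)

S = 6500/1827 in ≈ 3.558 in; Ia = 1300/1827 in ≈ 0.712 in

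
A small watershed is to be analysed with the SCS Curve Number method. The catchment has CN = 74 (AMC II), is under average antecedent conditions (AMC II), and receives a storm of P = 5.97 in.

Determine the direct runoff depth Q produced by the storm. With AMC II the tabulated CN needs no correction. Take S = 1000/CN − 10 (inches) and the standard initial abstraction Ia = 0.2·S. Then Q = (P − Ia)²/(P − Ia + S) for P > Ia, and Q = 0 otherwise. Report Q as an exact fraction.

Q = 379821121/120209300 in ≈ 3.160 in

CN(II) = 74; AMC II needs no correction.
Max retention: S = 1000/74 − 10 = 130/37 in (≈ 3.514 in)
Ia = 0.2S: 0.2·3.514 = 0.703 in (exactly 26/37)
Excess rainfall: 5.970 − 0.703 = 5.267 in; P > Ia so Q > 0
Runoff Q = (P−Ia)²/(P−Ia+S) = (5.267)²/(5.267+3.514) = 379821121/120209300 ≈ 3.160 in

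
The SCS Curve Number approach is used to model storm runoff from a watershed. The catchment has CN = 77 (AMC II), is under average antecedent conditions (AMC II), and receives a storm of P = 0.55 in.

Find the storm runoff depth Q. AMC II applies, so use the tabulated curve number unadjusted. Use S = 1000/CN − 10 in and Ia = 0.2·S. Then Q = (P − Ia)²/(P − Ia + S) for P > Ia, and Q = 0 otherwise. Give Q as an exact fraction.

CN(II) = 77; AMC II needs no correction.
S = 1000/77 − 10 = 230/77 in ≈ 2.987 in
Ia = 0.2·(230/77) = 46/77 in ≈ 0.597 in
P = 0.550 ≤ Ia = 0.597 in: entire storm abstracted, Q = 0.

Q = 0 in ≈ 0.000 in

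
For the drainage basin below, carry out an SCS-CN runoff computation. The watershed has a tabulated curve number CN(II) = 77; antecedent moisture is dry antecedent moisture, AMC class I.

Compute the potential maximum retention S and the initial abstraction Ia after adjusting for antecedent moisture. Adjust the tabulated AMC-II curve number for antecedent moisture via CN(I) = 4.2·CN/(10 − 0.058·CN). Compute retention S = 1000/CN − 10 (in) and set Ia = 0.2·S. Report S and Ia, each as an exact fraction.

Adjust CN=77 to AMC I: 4.2·77/(10 − 0.058·77) → (1617/5) ÷ (2767/500) = 161700/2767 ≈ 58.439
S = 1000/(161700/2767) − 10 = 11500/1617 in ≈ 7.112 in
Initial abstraction Ia = S/5 = (11500/1617)/5 = 2300/1617 ≈ 1.422 in

S = 11500/1617 in ≈ 7.112 in; Ia = 2300/1617 in ≈ 1.422 in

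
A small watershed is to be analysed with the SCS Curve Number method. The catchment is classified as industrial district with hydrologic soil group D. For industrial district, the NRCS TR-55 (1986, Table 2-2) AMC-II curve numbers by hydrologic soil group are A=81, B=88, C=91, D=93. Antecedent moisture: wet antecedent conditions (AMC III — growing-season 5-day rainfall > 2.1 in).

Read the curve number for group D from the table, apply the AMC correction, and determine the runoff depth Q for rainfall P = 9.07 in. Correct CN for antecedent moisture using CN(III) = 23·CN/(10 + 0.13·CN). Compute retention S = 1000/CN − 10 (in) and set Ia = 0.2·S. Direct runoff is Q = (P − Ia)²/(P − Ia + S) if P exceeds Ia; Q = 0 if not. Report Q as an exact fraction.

NRCS table: industrial district, soil group D → CN(II) = 93
CN(III) from CN(II)=93: (23·93)/(10 + 0.13·93) = 213900/2209 ≈ 96.831
Max retention: S = 1000/(213900/2209) − 10 = 700/2139 in (≈ 0.327 in)
Initial abstraction Ia = S/5 = (700/2139)/5 = 140/2139 ≈ 0.065 in
P − Ia = 9.070 − 0.065 = 1926073/213900 ≈ 9.005 in (> 0, runoff occurs)
Q = (1926073/213900)²/((1926073/213900) + 700/2139) = (3709757201329/45753210000)/(1996073/213900) = 3709757201329/426960014700 in ≈ 8.689 in

Q = 3709757201329/426960014700 in ≈ 8.689 in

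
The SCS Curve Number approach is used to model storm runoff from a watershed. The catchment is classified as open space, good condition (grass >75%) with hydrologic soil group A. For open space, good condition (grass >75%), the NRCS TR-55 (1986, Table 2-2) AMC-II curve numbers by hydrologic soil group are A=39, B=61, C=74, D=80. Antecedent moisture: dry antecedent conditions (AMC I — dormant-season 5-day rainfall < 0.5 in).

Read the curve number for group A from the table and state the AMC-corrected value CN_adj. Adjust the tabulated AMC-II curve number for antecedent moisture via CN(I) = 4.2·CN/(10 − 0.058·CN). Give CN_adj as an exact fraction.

CN_adj = 81900/3869 ≈ 21.168

NRCS table: open space, good condition (grass >75%), soil group A → CN(II) = 39
Dry (AMC I): CN(I) = 4.2·39/(10 − 0.058·39) = (819/5)/(3869/500) = 81900/3869 ≈ 21.168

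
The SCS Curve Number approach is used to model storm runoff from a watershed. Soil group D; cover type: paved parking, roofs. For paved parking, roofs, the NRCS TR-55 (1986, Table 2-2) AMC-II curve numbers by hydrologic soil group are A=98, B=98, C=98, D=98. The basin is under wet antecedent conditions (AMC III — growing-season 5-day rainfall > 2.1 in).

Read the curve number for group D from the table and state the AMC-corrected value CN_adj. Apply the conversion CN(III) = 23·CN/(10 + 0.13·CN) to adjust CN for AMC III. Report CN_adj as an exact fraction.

NRCS table: paved parking, roofs, soil group D → CN(II) = 98
CN(III) from CN(II)=98: (23·98)/(10 + 0.13·98) = 112700/1137 ≈ 99.120

CN_adj = 112700/1137 ≈ 99.120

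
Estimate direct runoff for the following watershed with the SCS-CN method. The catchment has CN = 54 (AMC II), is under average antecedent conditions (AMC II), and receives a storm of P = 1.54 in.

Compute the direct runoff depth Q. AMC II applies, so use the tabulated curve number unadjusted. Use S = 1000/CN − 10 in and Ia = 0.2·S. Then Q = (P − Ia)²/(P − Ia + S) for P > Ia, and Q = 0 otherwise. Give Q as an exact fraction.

Q = 0 in ≈ 0.000 in

CN(II) = 54; AMC II needs no correction.
S = 1000/54 − 10 = 230/27 in ≈ 8.519 in
Ia = 0.2·(230/27) = 46/27 in ≈ 1.704 in
P = 1.540 ≤ Ia = 1.704 in: entire storm abstracted, Q = 0.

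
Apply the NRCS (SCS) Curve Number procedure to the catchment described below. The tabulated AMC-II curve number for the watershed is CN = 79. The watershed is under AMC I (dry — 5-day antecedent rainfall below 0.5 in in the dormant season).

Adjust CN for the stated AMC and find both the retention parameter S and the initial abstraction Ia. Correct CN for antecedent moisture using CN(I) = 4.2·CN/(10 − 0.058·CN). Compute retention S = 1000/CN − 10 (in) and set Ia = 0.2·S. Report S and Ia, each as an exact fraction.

S = 500/79 in ≈ 6.329 in; Ia = 100/79 in ≈ 1.266 in

CN(I) from CN(II)=79: (4.2·79)/(10 − 0.058·79) = 7900/129 ≈ 61.240
Max retention: S = 1000/(7900/129) − 10 = 500/79 in (≈ 6.329 in)
Ia = 0.2·(500/79) = 100/79 in ≈ 1.266 in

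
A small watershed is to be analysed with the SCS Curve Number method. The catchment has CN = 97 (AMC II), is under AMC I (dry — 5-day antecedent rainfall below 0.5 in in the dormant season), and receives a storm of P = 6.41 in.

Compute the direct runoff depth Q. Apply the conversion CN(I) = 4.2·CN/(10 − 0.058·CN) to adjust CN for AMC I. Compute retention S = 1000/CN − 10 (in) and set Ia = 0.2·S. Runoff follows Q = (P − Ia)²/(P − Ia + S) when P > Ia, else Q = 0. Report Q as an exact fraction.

Q = 180828207121/32268728100 in ≈ 5.604 in

CN(I) from CN(II)=97: (4.2·97)/(10 − 0.058·97) = 67900/729 ≈ 93.141
Max retention: S = 1000/(67900/729) − 10 = 500/679 in (≈ 0.736 in)
Ia = 0.2S: 0.2·0.736 = 0.147 in (exactly 100/679)
P − Ia = 6.410 − 0.147 = 425239/67900 ≈ 6.263 in (> 0, runoff occurs)
Q = (425239/67900)²/((425239/67900) + 500/679) = (180828207121/4610410000)/(475239/67900) = 180828207121/32268728100 in ≈ 5.604 in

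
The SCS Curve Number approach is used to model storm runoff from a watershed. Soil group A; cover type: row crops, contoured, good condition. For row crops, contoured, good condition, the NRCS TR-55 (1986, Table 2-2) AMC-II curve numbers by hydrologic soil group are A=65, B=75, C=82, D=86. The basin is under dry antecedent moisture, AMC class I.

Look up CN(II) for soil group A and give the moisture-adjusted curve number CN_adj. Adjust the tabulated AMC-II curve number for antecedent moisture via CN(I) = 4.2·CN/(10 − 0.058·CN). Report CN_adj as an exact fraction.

NRCS table: row crops, contoured, good condition, soil group A → CN(II) = 65
CN(I) from CN(II)=65: (4.2·65)/(10 − 0.058·65) = 3900/89 ≈ 43.820

CN_adj = 3900/89 ≈ 43.820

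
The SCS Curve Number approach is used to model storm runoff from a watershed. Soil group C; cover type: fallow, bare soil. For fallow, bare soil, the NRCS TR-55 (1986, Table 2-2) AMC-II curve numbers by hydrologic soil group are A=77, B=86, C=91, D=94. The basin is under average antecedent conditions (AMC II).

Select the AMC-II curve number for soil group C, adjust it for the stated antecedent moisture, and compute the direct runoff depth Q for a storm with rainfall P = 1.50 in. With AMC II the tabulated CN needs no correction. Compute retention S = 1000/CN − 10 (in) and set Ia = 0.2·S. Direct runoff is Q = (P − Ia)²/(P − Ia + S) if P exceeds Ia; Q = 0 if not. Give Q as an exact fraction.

Q = 18723/25298 in ≈ 0.740 in

NRCS table: fallow, bare soil, soil group C → CN(II) = 91
Average conditions: CN = 91 (no AMC adjustment).
Retention S: 1000/CN − 10 with CN=91.000 → S = 90/91 ≈ 0.989 in
Initial abstraction Ia = S/5 = (90/91)/5 = 18/91 ≈ 0.198 in
Since P=1.500 > Ia=0.198: effective rainfall P−Ia = 237/182 in
Q = (237/182)²/((237/182) + 90/91) = (56169/33124)/(417/182) = 18723/25298 in ≈ 0.740 in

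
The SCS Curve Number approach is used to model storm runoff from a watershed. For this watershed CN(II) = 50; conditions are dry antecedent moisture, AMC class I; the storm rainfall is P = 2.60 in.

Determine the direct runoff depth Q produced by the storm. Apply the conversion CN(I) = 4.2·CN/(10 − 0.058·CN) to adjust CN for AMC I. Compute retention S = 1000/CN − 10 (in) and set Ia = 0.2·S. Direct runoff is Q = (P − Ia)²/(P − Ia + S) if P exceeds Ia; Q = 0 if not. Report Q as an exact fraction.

Q = 0 in ≈ 0.000 in

CN(I) from CN(II)=50: (4.2·50)/(10 − 0.058·50) = 2100/71 ≈ 29.577
Retention S: 1000/CN − 10 with CN=29.577 → S = 500/21 ≈ 23.810 in
Ia = 0.2·(500/21) = 100/21 in ≈ 4.762 in
P = 2.600 ≤ Ia = 4.762 in: entire storm abstracted, Q = 0.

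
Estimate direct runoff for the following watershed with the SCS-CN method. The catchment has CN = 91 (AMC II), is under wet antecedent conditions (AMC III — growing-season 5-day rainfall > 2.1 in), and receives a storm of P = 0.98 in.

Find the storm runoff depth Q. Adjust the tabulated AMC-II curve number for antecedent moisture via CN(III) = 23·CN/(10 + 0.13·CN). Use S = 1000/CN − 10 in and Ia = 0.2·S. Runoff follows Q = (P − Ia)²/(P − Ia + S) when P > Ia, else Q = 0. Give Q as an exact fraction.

Wet (AMC III): CN(III) = 23·91/(10 + 0.13·91) = 2093/(2183/100) = 209300/2183 ≈ 95.877
Retention S: 1000/CN − 10 with CN=95.877 → S = 900/2093 ≈ 0.430 in
Initial abstraction Ia = S/5 = (900/2093)/5 = 180/2093 ≈ 0.086 in
Since P=0.980 > Ia=0.086: effective rainfall P−Ia = 93557/104650 in
Q: (93557/104650)² ÷ (138557/104650) = 8752912249/14499990050 in (≈ 0.604 in)

Q = 8752912249/14499990050 in ≈ 0.604 in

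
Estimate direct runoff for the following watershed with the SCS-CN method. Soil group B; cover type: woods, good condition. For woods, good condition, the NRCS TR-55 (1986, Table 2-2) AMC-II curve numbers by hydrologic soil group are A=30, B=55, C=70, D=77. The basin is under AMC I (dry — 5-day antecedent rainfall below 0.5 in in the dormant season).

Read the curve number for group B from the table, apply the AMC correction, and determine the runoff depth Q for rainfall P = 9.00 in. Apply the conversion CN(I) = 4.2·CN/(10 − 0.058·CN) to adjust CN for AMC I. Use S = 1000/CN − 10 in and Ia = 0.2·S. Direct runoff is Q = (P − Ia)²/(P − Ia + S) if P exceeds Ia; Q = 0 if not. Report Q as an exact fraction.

NRCS table: woods, good condition, soil group B → CN(II) = 55
CN(I) from CN(II)=55: (4.2·55)/(10 − 0.058·55) = 7700/227 ≈ 33.921
Retention S: 1000/CN − 10 with CN=33.921 → S = 1500/77 ≈ 19.481 in
Initial abstraction Ia = S/5 = (1500/77)/5 = 300/77 ≈ 3.896 in
Since P=9.000 > Ia=3.896: effective rainfall P−Ia = 393/77 in
Q: (393/77)² ÷ (1893/77) = 51483/48587 in (≈ 1.060 in)

Q = 51483/48587 in ≈ 1.060 in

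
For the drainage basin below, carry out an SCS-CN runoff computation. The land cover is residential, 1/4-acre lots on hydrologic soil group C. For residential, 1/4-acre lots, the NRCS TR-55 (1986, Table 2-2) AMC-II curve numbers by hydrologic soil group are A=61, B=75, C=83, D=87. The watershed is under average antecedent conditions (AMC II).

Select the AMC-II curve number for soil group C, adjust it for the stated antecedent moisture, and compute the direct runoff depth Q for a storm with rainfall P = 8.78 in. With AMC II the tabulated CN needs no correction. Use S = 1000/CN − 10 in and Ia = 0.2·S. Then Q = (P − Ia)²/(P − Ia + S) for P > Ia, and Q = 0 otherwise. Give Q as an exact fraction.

Q = 1206659169/179433550 in ≈ 6.725 in

NRCS table: residential, 1/4-acre lots, soil group C → CN(II) = 83
Average conditions: CN = 83 (no AMC adjustment).
Retention S: 1000/CN − 10 with CN=83.000 → S = 170/83 ≈ 2.048 in
Ia = 0.2·(170/83) = 34/83 in ≈ 0.410 in
Excess rainfall: 8.780 − 0.410 = 8.370 in; P > Ia so Q > 0
Runoff Q = (P−Ia)²/(P−Ia+S) = (8.370)²/(8.370+2.048) = 1206659169/179433550 ≈ 6.725 in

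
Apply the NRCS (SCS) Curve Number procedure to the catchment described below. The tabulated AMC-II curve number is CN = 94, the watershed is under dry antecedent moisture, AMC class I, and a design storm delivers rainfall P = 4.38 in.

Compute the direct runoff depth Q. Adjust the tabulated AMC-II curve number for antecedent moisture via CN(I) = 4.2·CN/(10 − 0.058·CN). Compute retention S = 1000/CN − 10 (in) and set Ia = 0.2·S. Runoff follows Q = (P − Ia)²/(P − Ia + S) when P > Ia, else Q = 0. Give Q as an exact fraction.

Adjust CN=94 to AMC I: 4.2·94/(10 − 0.058·94) → (1974/5) ÷ (1137/250) = 32900/379 ≈ 86.807
Retention S: 1000/CN − 10 with CN=86.807 → S = 500/329 ≈ 1.520 in
Ia = 0.2·(500/329) = 100/329 in ≈ 0.304 in
Excess rainfall: 4.380 − 0.304 = 4.076 in; P > Ia so Q > 0
Runoff Q = (P−Ia)²/(P−Ia+S) = (4.076)²/(4.076+1.520) = 4495836601/1514238950 ≈ 2.969 in

Q = 4495836601/1514238950 in ≈ 2.969 in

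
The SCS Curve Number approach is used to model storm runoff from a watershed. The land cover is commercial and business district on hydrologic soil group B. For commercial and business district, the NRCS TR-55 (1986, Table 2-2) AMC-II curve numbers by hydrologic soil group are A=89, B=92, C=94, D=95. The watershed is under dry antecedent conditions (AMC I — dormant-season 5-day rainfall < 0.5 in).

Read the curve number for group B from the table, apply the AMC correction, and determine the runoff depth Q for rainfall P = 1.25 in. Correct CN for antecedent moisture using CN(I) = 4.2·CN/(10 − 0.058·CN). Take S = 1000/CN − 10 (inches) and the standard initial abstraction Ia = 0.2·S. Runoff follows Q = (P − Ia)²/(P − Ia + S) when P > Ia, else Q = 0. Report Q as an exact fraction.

NRCS table: commercial and business district, soil group B → CN(II) = 92
CN(I) from CN(II)=92: (4.2·92)/(10 − 0.058·92) = 48300/583 ≈ 82.847
Max retention: S = 1000/(48300/583) − 10 = 1000/483 in (≈ 2.070 in)
Ia = 0.2S: 0.2·2.070 = 0.414 in (exactly 200/483)
P − Ia = 1.250 − 0.414 = 1615/1932 ≈ 0.836 in (> 0, runoff occurs)
Q = (1615/1932)²/((1615/1932) + 1000/483) = (2608225/3732624)/(5615/1932) = 521645/2169636 in ≈ 0.240 in

Q = 521645/2169636 in ≈ 0.240 in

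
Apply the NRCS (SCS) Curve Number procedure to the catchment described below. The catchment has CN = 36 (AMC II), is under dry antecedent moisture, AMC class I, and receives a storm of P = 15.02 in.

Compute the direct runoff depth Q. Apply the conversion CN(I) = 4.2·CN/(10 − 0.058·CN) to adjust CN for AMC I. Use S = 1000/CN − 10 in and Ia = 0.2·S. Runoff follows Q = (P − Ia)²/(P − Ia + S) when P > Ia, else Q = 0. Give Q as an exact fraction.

CN(I) from CN(II)=36: (4.2·36)/(10 − 0.058·36) = 18900/989 ≈ 19.110
S = 1000/(18900/989) − 10 = 8000/189 in ≈ 42.328 in
Ia = 0.2·(8000/189) = 1600/189 in ≈ 8.466 in
P − Ia = 15.020 − 8.466 = 61939/9450 ≈ 6.554 in (> 0, runoff occurs)
Q: (61939/9450)² ÷ (461939/9450) = 3836439721/4365323550 in (≈ 0.879 in)

Q = 3836439721/4365323550 in ≈ 0.879 in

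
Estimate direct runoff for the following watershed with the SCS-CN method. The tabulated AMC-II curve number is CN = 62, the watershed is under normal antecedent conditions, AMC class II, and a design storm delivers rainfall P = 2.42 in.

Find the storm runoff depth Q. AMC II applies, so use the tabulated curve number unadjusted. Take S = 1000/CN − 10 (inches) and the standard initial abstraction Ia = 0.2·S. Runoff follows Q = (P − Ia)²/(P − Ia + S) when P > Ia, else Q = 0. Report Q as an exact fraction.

CN(II) = 62; AMC II needs no correction.
Max retention: S = 1000/62 − 10 = 190/31 in (≈ 6.129 in)
Ia = 0.2S: 0.2·6.129 = 1.226 in (exactly 38/31)
Since P=2.420 > Ia=1.226: effective rainfall P−Ia = 1851/1550 in
Q: (1851/1550)² ÷ (11351/1550) = 3426201/17594050 in (≈ 0.195 in)

Q = 3426201/17594050 in ≈ 0.195 in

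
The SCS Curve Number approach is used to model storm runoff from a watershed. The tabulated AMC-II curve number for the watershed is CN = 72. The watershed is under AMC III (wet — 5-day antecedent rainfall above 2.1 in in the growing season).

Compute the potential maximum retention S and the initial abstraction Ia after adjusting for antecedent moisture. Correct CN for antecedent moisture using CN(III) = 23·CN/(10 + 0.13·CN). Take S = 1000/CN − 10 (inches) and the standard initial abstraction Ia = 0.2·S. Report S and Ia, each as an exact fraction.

S = 350/207 in ≈ 1.691 in; Ia = 70/207 in ≈ 0.338 in

Wet (AMC III): CN(III) = 23·72/(10 + 0.13·72) = 1656/(484/25) = 10350/121 ≈ 85.537
Max retention: S = 1000/(10350/121) − 10 = 350/207 in (≈ 1.691 in)
Initial abstraction Ia = S/5 = (350/207)/5 = 70/207 ≈ 0.338 in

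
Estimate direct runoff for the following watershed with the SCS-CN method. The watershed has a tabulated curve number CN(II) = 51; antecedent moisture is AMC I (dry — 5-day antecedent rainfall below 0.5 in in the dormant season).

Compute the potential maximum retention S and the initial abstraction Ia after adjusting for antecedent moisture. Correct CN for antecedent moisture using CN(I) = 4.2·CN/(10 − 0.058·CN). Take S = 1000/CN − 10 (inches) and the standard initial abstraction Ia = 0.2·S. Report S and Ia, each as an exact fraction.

Adjust CN=51 to AMC I: 4.2·51/(10 − 0.058·51) → (1071/5) ÷ (3521/500) = 15300/503 ≈ 30.417
Retention S: 1000/CN − 10 with CN=30.417 → S = 3500/153 ≈ 22.876 in
Ia = 0.2S: 0.2·22.876 = 4.575 in (exactly 700/153)

S = 3500/153 in ≈ 22.876 in; Ia = 700/153 in ≈ 4.575 in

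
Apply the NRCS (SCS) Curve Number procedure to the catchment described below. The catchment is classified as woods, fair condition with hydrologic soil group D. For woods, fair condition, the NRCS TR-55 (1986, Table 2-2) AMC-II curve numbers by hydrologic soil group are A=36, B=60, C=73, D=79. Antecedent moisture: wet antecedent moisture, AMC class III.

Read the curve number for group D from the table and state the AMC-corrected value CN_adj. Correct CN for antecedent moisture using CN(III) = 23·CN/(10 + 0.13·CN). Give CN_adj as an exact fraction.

NRCS table: woods, fair condition, soil group D → CN(II) = 79
CN(III) from CN(II)=79: (23·79)/(10 + 0.13·79) = 181700/2027 ≈ 89.640

CN_adj = 181700/2027 ≈ 89.640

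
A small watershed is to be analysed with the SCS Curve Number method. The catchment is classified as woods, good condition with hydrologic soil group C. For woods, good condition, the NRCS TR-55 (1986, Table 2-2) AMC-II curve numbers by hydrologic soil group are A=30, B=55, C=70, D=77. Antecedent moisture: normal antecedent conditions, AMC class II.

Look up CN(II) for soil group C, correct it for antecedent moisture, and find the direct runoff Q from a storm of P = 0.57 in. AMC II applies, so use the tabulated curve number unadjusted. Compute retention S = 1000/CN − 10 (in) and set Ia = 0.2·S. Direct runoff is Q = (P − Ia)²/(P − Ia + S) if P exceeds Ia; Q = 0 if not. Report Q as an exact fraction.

Q = 0 in ≈ 0.000 in

NRCS table: woods, good condition, soil group C → CN(II) = 70
AMC II — tabulated CN = 70 applies directly.
S = 1000/70 − 10 = 30/7 in ≈ 4.286 in
Ia = 0.2S: 0.2·4.286 = 0.857 in (exactly 6/7)
P = 0.570 ≤ Ia = 0.857 in: entire storm abstracted, Q = 0.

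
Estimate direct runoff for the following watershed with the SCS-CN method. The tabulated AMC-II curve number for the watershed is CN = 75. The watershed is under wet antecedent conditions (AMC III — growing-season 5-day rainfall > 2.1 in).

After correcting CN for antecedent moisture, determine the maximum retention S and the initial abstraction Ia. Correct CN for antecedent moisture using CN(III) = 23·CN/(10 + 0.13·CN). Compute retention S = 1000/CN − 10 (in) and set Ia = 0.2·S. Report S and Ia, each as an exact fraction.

Wet (AMC III): CN(III) = 23·75/(10 + 0.13·75) = 1725/(79/4) = 6900/79 ≈ 87.342
Max retention: S = 1000/(6900/79) − 10 = 100/69 in (≈ 1.449 in)
Initial abstraction Ia = S/5 = (100/69)/5 = 20/69 ≈ 0.290 in

S = 100/69 in ≈ 1.449 in; Ia = 20/69 in ≈ 0.290 in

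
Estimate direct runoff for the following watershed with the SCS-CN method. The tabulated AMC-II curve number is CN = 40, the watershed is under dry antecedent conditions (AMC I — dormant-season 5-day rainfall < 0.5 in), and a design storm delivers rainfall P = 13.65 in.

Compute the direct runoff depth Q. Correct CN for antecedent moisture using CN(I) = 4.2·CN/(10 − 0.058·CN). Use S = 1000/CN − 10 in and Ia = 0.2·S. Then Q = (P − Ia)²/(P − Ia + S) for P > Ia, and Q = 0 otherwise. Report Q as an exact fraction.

Q = 829921/827540 in ≈ 1.003 in

CN(I) from CN(II)=40: (4.2·40)/(10 − 0.058·40) = 175/8 ≈ 21.875
Max retention: S = 1000/(175/8) − 10 = 250/7 in (≈ 35.714 in)
Initial abstraction Ia = S/5 = (250/7)/5 = 50/7 ≈ 7.143 in
Excess rainfall: 13.650 − 7.143 = 6.507 in; P > Ia so Q > 0
Runoff Q = (P−Ia)²/(P−Ia+S) = (6.507)²/(6.507+35.714) = 829921/827540 ≈ 1.003 in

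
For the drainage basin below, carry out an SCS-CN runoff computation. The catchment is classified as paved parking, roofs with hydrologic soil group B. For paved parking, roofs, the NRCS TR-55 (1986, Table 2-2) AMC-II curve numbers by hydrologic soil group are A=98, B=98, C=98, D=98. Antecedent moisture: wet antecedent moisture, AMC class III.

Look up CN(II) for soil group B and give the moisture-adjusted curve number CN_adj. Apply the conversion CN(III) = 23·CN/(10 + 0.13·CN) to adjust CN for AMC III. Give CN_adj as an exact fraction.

NRCS table: paved parking, roofs, soil group B → CN(II) = 98
Adjust CN=98 to AMC III: 23·98/(10 + 0.13·98) → 2254 ÷ (1137/50) = 112700/1137 ≈ 99.120

CN_adj = 112700/1137 ≈ 99.120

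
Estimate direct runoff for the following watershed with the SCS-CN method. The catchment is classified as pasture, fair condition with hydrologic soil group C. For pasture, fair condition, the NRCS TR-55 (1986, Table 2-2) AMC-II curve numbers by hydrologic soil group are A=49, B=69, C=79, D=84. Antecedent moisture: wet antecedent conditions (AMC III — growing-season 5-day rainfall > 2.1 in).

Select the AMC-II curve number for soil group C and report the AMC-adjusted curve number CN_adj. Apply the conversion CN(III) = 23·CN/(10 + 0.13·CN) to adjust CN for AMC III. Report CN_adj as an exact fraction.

CN_adj = 181700/2027 ≈ 89.640

NRCS table: pasture, fair condition, soil group C → CN(II) = 79
Adjust CN=79 to AMC III: 23·79/(10 + 0.13·79) → 1817 ÷ (2027/100) = 181700/2027 ≈ 89.640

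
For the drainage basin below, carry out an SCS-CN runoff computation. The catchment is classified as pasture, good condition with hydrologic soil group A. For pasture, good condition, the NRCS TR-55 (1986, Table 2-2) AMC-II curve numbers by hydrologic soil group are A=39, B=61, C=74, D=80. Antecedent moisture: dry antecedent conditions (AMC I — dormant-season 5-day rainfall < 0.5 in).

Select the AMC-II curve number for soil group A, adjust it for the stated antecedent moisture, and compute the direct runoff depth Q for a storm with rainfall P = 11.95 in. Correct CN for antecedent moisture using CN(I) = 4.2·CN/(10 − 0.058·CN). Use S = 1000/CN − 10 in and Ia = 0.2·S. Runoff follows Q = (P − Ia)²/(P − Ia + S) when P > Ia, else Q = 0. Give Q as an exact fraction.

NRCS table: pasture, good condition, soil group A → CN(II) = 39
Adjust CN=39 to AMC I: 4.2·39/(10 − 0.058·39) → (819/5) ÷ (3869/500) = 81900/3869 ≈ 21.168
Retention S: 1000/CN − 10 with CN=21.168 → S = 30500/819 ≈ 37.241 in
Ia = 0.2S: 0.2·37.241 = 7.448 in (exactly 6100/819)
Since P=11.950 > Ia=7.448: effective rainfall P−Ia = 73741/16380 in
Q: (73741/16380)² ÷ (683741/16380) = 5437735081/11199677580 in (≈ 0.486 in)

Q = 5437735081/11199677580 in ≈ 0.486 in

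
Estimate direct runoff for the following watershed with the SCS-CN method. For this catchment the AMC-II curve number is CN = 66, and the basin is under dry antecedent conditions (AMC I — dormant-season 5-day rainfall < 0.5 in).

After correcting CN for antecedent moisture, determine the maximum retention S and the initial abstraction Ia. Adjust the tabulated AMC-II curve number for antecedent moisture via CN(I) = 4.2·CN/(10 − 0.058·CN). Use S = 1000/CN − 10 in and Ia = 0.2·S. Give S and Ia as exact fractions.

Dry (AMC I): CN(I) = 4.2·66/(10 − 0.058·66) = (1386/5)/(1543/250) = 69300/1543 ≈ 44.913
Retention S: 1000/CN − 10 with CN=44.913 → S = 8500/693 ≈ 12.266 in
Ia = 0.2S: 0.2·12.266 = 2.453 in (exactly 1700/693)

S = 8500/693 in ≈ 12.266 in; Ia = 1700/693 in ≈ 2.453 in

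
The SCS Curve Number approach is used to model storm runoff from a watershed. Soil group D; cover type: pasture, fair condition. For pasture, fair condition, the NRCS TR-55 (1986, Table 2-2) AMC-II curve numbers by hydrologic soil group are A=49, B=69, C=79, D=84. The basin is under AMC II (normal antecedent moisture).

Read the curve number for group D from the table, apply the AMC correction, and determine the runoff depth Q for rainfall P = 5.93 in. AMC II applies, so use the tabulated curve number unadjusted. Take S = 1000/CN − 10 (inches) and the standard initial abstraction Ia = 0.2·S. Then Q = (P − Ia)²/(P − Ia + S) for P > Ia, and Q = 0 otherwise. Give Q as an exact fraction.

Q = 135792409/32871300 in ≈ 4.131 in

NRCS table: pasture, fair condition, soil group D → CN(II) = 84
CN(II) = 84; AMC II needs no correction.
Retention S: 1000/CN − 10 with CN=84.000 → S = 40/21 ≈ 1.905 in
Ia = 0.2S: 0.2·1.905 = 0.381 in (exactly 8/21)
Since P=5.930 > Ia=0.381: effective rainfall P−Ia = 11653/2100 in
Q: (11653/2100)² ÷ (15653/2100) = 135792409/32871300 in (≈ 4.131 in)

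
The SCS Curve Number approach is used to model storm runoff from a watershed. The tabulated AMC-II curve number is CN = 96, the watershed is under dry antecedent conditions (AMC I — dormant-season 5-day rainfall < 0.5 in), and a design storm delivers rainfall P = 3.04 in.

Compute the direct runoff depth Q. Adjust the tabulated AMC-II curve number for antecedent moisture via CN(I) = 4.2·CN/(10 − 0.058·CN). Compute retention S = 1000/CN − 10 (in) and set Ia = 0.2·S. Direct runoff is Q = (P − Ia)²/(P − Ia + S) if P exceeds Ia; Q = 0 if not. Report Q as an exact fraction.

Adjust CN=96 to AMC I: 4.2·96/(10 − 0.058·96) → (2016/5) ÷ (554/125) = 25200/277 ≈ 90.975
Retention S: 1000/CN − 10 with CN=90.975 → S = 125/126 ≈ 0.992 in
Ia = 0.2S: 0.2·0.992 = 0.198 in (exactly 25/126)
P − Ia = 3.040 − 0.198 = 8951/3150 ≈ 2.842 in (> 0, runoff occurs)
Runoff Q = (P−Ia)²/(P−Ia+S) = (2.842)²/(2.842+0.992) = 80120401/38039400 ≈ 2.106 in

Q = 80120401/38039400 in ≈ 2.106 in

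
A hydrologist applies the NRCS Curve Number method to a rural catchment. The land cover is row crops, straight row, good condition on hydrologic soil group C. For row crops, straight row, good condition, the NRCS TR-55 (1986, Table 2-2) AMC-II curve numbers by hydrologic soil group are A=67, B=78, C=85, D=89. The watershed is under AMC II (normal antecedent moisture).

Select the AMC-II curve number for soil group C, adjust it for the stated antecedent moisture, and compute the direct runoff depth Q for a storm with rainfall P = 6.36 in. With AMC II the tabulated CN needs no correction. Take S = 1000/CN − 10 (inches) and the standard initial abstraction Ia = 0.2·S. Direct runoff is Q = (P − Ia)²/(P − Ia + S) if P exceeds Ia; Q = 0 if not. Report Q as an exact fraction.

NRCS table: row crops, straight row, good condition, soil group C → CN(II) = 85
AMC II — tabulated CN = 85 applies directly.
Max retention: S = 1000/85 − 10 = 30/17 in (≈ 1.765 in)
Initial abstraction Ia = S/5 = (30/17)/5 = 6/17 ≈ 0.353 in
Since P=6.360 > Ia=0.353: effective rainfall P−Ia = 2553/425 in
Runoff Q = (P−Ia)²/(P−Ia+S) = (6.007)²/(6.007+1.765) = 724201/155975 ≈ 4.643 in

Q = 724201/155975 in ≈ 4.643 in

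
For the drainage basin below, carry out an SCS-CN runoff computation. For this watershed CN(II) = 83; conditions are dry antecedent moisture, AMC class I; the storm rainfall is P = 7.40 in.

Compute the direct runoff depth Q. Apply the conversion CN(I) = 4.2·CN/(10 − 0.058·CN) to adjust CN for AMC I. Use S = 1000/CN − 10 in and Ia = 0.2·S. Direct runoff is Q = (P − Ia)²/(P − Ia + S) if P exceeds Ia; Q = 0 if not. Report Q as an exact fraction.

Q = 3134992081/858349065 in ≈ 3.652 in

Adjust CN=83 to AMC I: 4.2·83/(10 − 0.058·83) → (1743/5) ÷ (2593/500) = 174300/2593 ≈ 67.219
Max retention: S = 1000/(174300/2593) − 10 = 8500/1743 in (≈ 4.877 in)
Ia = 0.2S: 0.2·4.877 = 0.975 in (exactly 1700/1743)
Since P=7.400 > Ia=0.975: effective rainfall P−Ia = 55991/8715 in
Q: (55991/8715)² ÷ (98491/8715) = 3134992081/858349065 in (≈ 3.652 in)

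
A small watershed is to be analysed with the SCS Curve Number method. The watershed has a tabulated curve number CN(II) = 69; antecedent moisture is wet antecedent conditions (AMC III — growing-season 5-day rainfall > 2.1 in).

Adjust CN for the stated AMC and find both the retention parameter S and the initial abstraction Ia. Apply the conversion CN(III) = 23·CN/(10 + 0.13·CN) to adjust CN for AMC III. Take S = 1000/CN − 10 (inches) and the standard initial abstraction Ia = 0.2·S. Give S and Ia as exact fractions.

S = 3100/1587 in ≈ 1.953 in; Ia = 620/1587 in ≈ 0.391 in

CN(III) from CN(II)=69: (23·69)/(10 + 0.13·69) = 158700/1897 ≈ 83.658
S = 1000/(158700/1897) − 10 = 3100/1587 in ≈ 1.953 in
Ia = 0.2S: 0.2·1.953 = 0.391 in (exactly 620/1587)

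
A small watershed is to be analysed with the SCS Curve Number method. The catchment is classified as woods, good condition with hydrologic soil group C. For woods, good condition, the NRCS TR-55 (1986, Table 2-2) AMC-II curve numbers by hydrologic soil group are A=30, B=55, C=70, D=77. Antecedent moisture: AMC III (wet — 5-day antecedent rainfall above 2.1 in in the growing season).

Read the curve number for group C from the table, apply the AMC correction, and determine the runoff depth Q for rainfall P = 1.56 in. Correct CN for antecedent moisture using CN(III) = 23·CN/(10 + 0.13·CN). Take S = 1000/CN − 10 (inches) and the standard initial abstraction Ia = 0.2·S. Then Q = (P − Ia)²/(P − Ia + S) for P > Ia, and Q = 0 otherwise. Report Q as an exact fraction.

Q = 7612947/16474325 in ≈ 0.462 in

NRCS table: woods, good condition, soil group C → CN(II) = 70
CN(III) from CN(II)=70: (23·70)/(10 + 0.13·70) = 16100/191 ≈ 84.293
S = 1000/(16100/191) − 10 = 300/161 in ≈ 1.863 in
Ia = 0.2S: 0.2·1.863 = 0.373 in (exactly 60/161)
P − Ia = 1.560 − 0.373 = 4779/4025 ≈ 1.187 in (> 0, runoff occurs)
Q = (4779/4025)²/((4779/4025) + 300/161) = (22838841/16200625)/(12279/4025) = 7612947/16474325 in ≈ 0.462 in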